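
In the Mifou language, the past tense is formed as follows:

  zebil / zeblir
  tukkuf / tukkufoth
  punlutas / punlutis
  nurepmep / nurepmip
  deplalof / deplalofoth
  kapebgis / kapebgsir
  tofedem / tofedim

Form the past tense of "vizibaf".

vizibif

kapebgis and punlutas both end in -s yet inflect differently (kapebgsir, punlutis), so the final letter is not what conditions the rule; the last vowel is.
"vizibaf" has last vowel 'a'. The one such stem in the data (punlutas → punlutis) changes the last vowel to 'i' (as do tofedem, nurepmep), so the same rule applies.
So vizibaf → vizibif.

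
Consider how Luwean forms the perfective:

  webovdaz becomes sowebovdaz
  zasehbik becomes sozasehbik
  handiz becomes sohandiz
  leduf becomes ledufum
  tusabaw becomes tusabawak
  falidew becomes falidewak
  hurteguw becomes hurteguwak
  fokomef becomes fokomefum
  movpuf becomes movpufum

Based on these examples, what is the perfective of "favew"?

favewak

"favew" ends in -w. The stems ending in -w (tusabaw → tusabawak, falidew → falidewak, hurteguw → hurteguwak) add -ak.
The other patterns: stems ending in -f add -um; stems ending in -k or -z add the prefix so-.
So favew → favewak.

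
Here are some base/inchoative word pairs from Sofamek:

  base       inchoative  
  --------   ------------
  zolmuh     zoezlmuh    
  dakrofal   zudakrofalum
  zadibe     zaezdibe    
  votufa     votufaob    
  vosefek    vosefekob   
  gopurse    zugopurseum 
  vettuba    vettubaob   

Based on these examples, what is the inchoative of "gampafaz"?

zadibe and gopurse both end in -e yet inflect differently (zaezdibe, zugopurseum), so the final letter is not what conditions the rule; the first letter is.
"gampafaz" begins with g-. The one such stem in the data (gopurse → zugopurseum) adds zu- … -um around the stem, so the same rule applies.
The other patterns: stems beginning with v- add -ob; stems beginning with z- insert -ez- after the first vowel.
So gampafaz → zugampafazum.

zugampafazum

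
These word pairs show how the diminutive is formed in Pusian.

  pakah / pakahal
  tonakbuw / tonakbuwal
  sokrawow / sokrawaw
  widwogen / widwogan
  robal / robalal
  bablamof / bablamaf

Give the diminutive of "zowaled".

sokrawow and tonakbuw both end in -w yet inflect differently (sokrawaw, tonakbuwal), so the final letter is not what conditions the rule; the last vowel is.
"zowaled" has last vowel 'e'. The one such stem in the data (widwogen → widwogan) changes the last vowel to 'a' (as do bablamof, sokrawow), so the same rule applies.
So zowaled → zowalad.

zowalad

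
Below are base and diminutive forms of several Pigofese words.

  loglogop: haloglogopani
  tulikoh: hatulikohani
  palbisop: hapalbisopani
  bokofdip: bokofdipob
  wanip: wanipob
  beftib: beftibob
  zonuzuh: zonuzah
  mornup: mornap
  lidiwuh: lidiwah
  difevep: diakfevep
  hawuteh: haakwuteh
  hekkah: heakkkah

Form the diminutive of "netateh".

"netateh" has last vowel 'e'. The stems whose last vowel is 'e' (difevep → diakfevep, hawuteh → haakwuteh) insert -ak- after the first vowel.
So netateh → neaktateh.

neaktateh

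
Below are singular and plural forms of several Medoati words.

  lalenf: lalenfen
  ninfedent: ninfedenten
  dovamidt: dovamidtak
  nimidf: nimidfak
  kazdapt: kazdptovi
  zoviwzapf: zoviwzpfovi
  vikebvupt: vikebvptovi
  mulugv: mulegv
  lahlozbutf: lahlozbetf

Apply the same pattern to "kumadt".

ninfedent and dovamidt both end in -t yet inflect differently (ninfedenten, dovamidtak), so the final letter is not what conditions the rule; the second-to-last letter is.
"kumadt" has second-to-last letter 'd'. The stems whose second-to-last letter is 'd' (dovamidt → dovamidtak, nimidf → nimidfak) add -ak.
The other patterns: stems whose second-to-last letter is 'n' add -en; stems whose second-to-last letter is 'p' delete the last vowel and add -ovi; stems whose second-to-last letter is 'g' or 't' change the last vowel to 'e'.
So kumadt → kumadtak.

kumadtak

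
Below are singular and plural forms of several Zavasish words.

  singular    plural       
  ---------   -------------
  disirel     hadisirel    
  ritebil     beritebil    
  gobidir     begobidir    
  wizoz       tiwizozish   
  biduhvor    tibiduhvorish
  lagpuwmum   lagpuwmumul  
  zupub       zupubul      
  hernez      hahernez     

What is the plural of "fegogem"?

wizoz and hernez both end in -z yet inflect differently (tiwizozish, hahernez), so the final letter is not what conditions the rule; the last vowel is.
"fegogem" has last vowel 'e'. The stems whose last vowel is 'e' (hernez → hahernez, disirel → hadisirel) add the prefix ha-.
The other patterns: stems whose last vowel is 'o' add ti- … -ish around the stem; stems whose last vowel is 'i' add the prefix be-; stems whose last vowel is 'u' add -ul.
So fegogem → hafegogem.

hafegogem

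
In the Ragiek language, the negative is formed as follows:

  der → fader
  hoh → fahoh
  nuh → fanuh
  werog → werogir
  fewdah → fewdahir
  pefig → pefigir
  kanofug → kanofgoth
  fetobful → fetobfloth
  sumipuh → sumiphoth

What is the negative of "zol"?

fazol

"zol" has 1 vowel. The stems with 1 vowel (der → fader, hoh → fahoh, nuh → fanuh) add the prefix fa-.
So zol → fazol.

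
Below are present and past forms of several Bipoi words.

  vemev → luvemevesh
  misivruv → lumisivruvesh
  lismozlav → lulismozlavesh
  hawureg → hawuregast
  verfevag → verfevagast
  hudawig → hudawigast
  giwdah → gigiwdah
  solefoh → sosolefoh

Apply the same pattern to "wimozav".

vemev and hawureg both have last vowel 'e' yet inflect differently (luvemevesh, hawuregast), so the last vowel is not what conditions the rule; the final letter is.
"wimozav" ends in -v. The stems ending in -v (vemev → luvemevesh, misivruv → lumisivruvesh, lismozlav → lulismozlavesh) add lu- … -esh around the stem.
So wimozav → luwimozavesh.

luwimozavesh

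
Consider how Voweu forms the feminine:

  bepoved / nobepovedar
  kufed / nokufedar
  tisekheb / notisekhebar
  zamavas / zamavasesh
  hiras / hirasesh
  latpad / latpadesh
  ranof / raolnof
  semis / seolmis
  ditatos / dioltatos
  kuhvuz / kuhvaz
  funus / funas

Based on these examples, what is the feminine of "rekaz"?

rekazesh

bepoved and latpad both end in -d yet inflect differently (nobepovedar, latpadesh), so the final letter is not what conditions the rule; the last vowel is.
"rekaz" has last vowel 'a'. The stems whose last vowel is 'a' (zamavas → zamavasesh, hiras → hirasesh, latpad → latpadesh) add -esh.
So rekaz → rekazesh.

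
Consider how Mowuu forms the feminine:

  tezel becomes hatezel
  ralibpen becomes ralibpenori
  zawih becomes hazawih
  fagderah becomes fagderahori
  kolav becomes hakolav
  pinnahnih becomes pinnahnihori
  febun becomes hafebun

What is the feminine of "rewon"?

ralibpen and febun both end in -n yet inflect differently (ralibpenori, hafebun), so the final letter is not what conditions the rule; the number of vowels is.
"rewon" has 2 vowels. The stems with 2 vowels (febun → hafebun, zawih → hazawih, kolav → hakolav) add the prefix ha-.
The other pattern: stems with 3 vowels add -ori.
So rewon → harewon.

harewon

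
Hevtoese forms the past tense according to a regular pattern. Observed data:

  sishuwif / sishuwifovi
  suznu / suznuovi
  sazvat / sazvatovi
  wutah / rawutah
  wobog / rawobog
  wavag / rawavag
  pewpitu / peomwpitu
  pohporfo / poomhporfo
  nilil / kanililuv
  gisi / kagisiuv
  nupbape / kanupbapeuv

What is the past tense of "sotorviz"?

sotorvizovi

suznu and pewpitu both end in -u yet inflect differently (suznuovi, peomwpitu), so the final letter is not what conditions the rule; the first letter is.
"sotorviz" begins with s-. The stems beginning with s- (sishuwif → sishuwifovi, suznu → suznuovi, sazvat → sazvatovi) add -ovi.
So sotorviz → sotorvizovi.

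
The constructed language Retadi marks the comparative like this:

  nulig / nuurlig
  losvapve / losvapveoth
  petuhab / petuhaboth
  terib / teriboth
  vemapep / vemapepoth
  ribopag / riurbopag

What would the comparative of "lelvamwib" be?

nulig and terib both have last vowel 'i' yet inflect differently (nuurlig, teriboth), so the last vowel is not what conditions the rule; the final letter is.
"lelvamwib" ends in -b. The stems ending in -b (terib → teriboth, petuhab → petuhaboth) add -oth.
So lelvamwib → lelvamwiboth.

lelvamwiboth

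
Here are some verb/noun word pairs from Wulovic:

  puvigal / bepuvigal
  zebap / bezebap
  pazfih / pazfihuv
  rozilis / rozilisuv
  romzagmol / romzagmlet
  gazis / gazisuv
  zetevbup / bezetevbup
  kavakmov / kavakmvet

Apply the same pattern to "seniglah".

romzagmol and puvigal both end in -l yet inflect differently (romzagmlet, bepuvigal), so the final letter is not what conditions the rule; the last vowel is.
"seniglah" has last vowel 'a'. The stems whose last vowel is 'a' (puvigal → bepuvigal, zebap → bezebap) add the prefix be-.
So seniglah → beseniglah.

beseniglah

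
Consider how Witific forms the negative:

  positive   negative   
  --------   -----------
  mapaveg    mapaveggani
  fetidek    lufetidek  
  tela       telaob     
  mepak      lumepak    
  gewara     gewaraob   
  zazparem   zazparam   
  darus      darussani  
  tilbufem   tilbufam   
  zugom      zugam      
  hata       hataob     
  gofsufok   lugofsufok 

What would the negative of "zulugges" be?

"zulugges" ends in -s. The one such stem in the data (darus → darussani) doubles the final consonant and adds -ani (as does mapaveg), so the same rule applies.
The other patterns: stems ending in -m change the last vowel to 'a'; stems ending in -a add -ob; stems ending in -k add the prefix lu-.
So zulugges → zuluggessani.

zuluggessani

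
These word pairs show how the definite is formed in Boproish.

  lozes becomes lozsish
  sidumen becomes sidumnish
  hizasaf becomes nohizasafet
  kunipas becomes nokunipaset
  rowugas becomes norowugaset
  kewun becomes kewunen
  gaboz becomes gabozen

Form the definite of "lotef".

lotfish

"lotef" has last vowel 'e'. The stems whose last vowel is 'e' (lozes → lozsish, sidumen → sidumnish) delete the last vowel and add -ish.
So lotef → lotfish.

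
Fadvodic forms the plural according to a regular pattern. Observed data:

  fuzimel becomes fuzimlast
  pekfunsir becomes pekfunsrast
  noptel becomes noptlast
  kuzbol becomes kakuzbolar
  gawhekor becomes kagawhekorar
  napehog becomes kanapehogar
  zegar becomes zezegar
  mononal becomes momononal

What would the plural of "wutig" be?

fuzimel and kuzbol both end in -l yet inflect differently (fuzimlast, kakuzbolar), so the final letter is not what conditions the rule; the last vowel is.
"wutig" has last vowel 'i'. The one such stem in the data (pekfunsir → pekfunsrast) deletes the last vowel and adds -ast (as do fuzimel, noptel), so the same rule applies.
So wutig → wutgast.

wutgast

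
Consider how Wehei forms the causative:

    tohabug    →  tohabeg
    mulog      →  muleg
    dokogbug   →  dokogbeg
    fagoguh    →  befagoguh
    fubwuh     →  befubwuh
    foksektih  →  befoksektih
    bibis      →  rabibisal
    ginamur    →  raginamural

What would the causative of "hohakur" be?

tohabug and fagoguh both have last vowel 'u' yet inflect differently (tohabeg, befagoguh), so the last vowel is not what conditions the rule; the final letter is.
"hohakur" ends in -r. The one such stem in the data (ginamur → raginamural) adds ra- … -al around the stem, so the same rule applies.
So hohakur → rahohakural.

rahohakural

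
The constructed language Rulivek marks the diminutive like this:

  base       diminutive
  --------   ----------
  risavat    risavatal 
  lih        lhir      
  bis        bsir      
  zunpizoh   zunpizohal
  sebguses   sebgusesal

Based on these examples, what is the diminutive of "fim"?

fmir

bis and sebguses both end in -s yet inflect differently (bsir, sebgusesal), so the final letter is not what conditions the rule; the number of vowels is.
"fim" has 1 vowel. The stems with 1 vowel (bis → bsir, lih → lhir) delete the last vowel and add -ir.
So fim → fmir.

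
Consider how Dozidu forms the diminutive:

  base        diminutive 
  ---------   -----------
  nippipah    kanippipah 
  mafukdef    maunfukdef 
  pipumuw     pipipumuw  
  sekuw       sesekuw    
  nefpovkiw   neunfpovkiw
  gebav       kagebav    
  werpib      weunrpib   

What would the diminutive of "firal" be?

kafiral

pipumuw and nefpovkiw both end in -w yet inflect differently (pipipumuw, neunfpovkiw), so the final letter is not what conditions the rule; the last vowel is.
"firal" has last vowel 'a'. The stems whose last vowel is 'a' (gebav → kagebav, nippipah → kanippipah) add the prefix ka-.
The other patterns: stems whose last vowel is 'u' repeat the first consonant+vowel as a prefix; stems whose last vowel is 'e' or 'i' insert -un- after the first vowel.
So firal → kafiral.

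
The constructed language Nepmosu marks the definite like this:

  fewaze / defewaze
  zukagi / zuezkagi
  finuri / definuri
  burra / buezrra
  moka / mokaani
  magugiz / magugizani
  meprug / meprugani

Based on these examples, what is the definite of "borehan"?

boezrehan

"borehan" begins with b-. The one such stem in the data (burra → buezrra) inserts -ez- after the first vowel (as does zukagi), so the same rule applies.
The other patterns: stems beginning with m- add -ani; stems beginning with f- add the prefix de-.
So borehan → boezrehan.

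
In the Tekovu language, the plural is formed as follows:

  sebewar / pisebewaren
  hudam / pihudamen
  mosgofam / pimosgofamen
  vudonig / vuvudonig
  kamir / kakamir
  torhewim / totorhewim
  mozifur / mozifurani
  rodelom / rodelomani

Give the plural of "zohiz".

sebewar and kamir both end in -r yet inflect differently (pisebewaren, kakamir), so the final letter is not what conditions the rule; the last vowel is.
"zohiz" has last vowel 'i'. The stems whose last vowel is 'i' (vudonig → vuvudonig, kamir → kakamir, torhewim → totorhewim) repeat the first consonant+vowel as a prefix.
So zohiz → zozohiz.

zozohiz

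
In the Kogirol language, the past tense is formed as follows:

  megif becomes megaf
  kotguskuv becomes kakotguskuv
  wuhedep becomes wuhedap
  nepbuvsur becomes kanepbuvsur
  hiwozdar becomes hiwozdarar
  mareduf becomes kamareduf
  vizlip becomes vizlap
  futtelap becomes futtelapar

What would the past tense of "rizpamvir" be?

"rizpamvir" has last vowel 'i'. The stems whose last vowel is 'i' (megif → megaf, vizlip → vizlap) change the last vowel to 'a'.
The other patterns: stems whose last vowel is 'a' add -ar; stems whose last vowel is 'u' add the prefix ka-.
So rizpamvir → rizpamvar.

rizpamvar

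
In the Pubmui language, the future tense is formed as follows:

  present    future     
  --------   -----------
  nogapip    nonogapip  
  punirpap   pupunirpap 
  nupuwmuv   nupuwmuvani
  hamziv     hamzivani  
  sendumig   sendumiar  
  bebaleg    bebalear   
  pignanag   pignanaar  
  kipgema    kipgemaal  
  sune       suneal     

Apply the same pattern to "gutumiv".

nogapip and hamziv both have last vowel 'i' yet inflect differently (nonogapip, hamzivani), so the last vowel is not what conditions the rule; the final letter is.
"gutumiv" ends in -v. The stems ending in -v (nupuwmuv → nupuwmuvani, hamziv → hamzivani) add -ani.
So gutumiv → gutumivani.

gutumivani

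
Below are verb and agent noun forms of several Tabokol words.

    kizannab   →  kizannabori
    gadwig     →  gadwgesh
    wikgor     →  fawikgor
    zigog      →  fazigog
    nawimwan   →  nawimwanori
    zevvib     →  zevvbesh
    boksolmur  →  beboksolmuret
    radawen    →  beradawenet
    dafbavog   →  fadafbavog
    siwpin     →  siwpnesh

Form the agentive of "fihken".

befihkenet

nawimwan and siwpin both end in -n yet inflect differently (nawimwanori, siwpnesh), so the final letter is not what conditions the rule; the last vowel is.
"fihken" has last vowel 'e'. The one such stem in the data (radawen → beradawenet) adds be- … -et around the stem, so the same rule applies.
So fihken → befihkenet.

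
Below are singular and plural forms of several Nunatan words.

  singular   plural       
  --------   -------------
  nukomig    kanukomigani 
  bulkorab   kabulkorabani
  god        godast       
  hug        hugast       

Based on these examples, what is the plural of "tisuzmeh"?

katisuzmehani

nukomig and hug both end in -g yet inflect differently (kanukomigani, hugast), so the final letter is not what conditions the rule; the number of vowels is.
"tisuzmeh" has 3 vowels. The stems with 3 vowels (nukomig → kanukomigani, bulkorab → kabulkorabani) add ka- … -ani around the stem.
So tisuzmeh → katisuzmehani.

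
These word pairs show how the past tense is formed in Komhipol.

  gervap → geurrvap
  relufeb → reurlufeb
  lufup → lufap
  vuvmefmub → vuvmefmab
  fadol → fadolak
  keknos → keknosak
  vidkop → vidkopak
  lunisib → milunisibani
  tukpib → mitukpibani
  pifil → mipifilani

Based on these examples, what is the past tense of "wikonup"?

gervap and lufup both end in -p yet inflect differently (geurrvap, lufap), so the final letter is not what conditions the rule; the last vowel is.
"wikonup" has last vowel 'u'. The stems whose last vowel is 'u' (lufup → lufap, vuvmefmub → vuvmefmab) change the last vowel to 'a'.
The other patterns: stems whose last vowel is 'a' or 'e' insert -ur- after the first vowel; stems whose last vowel is 'o' add -ak; stems whose last vowel is 'i' add mi- … -ani around the stem.
So wikonup → wikonap.

wikonap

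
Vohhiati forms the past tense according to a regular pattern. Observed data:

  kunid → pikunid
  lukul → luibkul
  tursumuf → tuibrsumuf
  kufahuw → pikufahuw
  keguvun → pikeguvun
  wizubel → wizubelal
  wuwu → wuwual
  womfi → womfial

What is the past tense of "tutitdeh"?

tuibtitdeh

wizubel and lukul both end in -l yet inflect differently (wizubelal, luibkul), so the final letter is not what conditions the rule; the first letter is.
"tutitdeh" begins with t-. The one such stem in the data (tursumuf → tuibrsumuf) inserts -ib- after the first vowel (as does lukul), so the same rule applies.
So tutitdeh → tuibtitdeh.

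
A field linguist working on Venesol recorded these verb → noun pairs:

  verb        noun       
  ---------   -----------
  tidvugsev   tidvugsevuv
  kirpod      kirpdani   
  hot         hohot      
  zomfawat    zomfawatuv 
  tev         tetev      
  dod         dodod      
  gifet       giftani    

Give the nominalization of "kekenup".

kekenupuv

dod and kirpod both end in -d yet inflect differently (dodod, kirpdani), so the final letter is not what conditions the rule; the number of vowels is.
"kekenup" has 3 vowels. The stems with 3 vowels (tidvugsev → tidvugsevuv, zomfawat → zomfawatuv) add -uv.
The other patterns: stems with 1 vowel repeat the first consonant+vowel as a prefix; stems with 2 vowels delete the last vowel and add -ani.
So kekenup → kekenupuv.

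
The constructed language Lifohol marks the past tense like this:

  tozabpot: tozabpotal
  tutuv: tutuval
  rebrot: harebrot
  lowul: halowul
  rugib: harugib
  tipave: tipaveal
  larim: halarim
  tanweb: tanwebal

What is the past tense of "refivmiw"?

"refivmiw" begins with r-. The stems beginning with r- (rebrot → harebrot, rugib → harugib) add the prefix ha-.
The other pattern: stems beginning with t- add -al.
So refivmiw → harefivmiw.

harefivmiw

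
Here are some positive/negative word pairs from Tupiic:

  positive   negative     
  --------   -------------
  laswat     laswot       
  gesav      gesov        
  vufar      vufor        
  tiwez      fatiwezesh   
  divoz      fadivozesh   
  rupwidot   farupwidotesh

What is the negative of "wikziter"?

fawikziteresh

laswat and rupwidot both end in -t yet inflect differently (laswot, farupwidotesh), so the final letter is not what conditions the rule; the last vowel is.
"wikziter" has last vowel 'e'. The one such stem in the data (tiwez → fatiwezesh) adds fa- … -esh around the stem, so the same rule applies.
The other pattern: stems whose last vowel is 'a' change the last vowel to 'o'.
So wikziter → fawikziteresh.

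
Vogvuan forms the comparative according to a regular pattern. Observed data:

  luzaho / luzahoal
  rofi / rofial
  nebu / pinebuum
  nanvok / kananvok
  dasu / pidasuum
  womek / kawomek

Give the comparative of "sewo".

sewoal

"sewo" ends in -o. The one such stem in the data (luzaho → luzahoal) adds -al, so the same rule applies.
The other patterns: stems ending in -k add the prefix ka-; stems ending in -u add pi- … -um around the stem.
So sewo → sewoal.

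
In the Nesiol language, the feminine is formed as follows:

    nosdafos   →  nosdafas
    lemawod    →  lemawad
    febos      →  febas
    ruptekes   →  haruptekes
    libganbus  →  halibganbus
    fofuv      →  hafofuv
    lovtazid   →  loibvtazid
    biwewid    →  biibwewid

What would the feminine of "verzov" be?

verzav

nosdafos and ruptekes both end in -s yet inflect differently (nosdafas, haruptekes), so the final letter is not what conditions the rule; the last vowel is.
"verzov" has last vowel 'o'. The stems whose last vowel is 'o' (nosdafos → nosdafas, lemawod → lemawad, febos → febas) change the last vowel to 'a'.
The other patterns: stems whose last vowel is 'e' or 'u' add the prefix ha-; stems whose last vowel is 'i' insert -ib- after the first vowel.
So verzov → verzav.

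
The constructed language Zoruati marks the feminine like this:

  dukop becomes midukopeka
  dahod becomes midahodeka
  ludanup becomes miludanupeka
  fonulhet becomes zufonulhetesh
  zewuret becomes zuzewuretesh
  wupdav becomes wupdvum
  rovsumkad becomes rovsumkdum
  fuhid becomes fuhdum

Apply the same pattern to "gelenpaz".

gelenpzum

dahod and rovsumkad both end in -d yet inflect differently (midahodeka, rovsumkdum), so the final letter is not what conditions the rule; the last vowel is.
"gelenpaz" has last vowel 'a'. The stems whose last vowel is 'a' (wupdav → wupdvum, rovsumkad → rovsumkdum) delete the last vowel and add -um.
So gelenpaz → gelenpzum.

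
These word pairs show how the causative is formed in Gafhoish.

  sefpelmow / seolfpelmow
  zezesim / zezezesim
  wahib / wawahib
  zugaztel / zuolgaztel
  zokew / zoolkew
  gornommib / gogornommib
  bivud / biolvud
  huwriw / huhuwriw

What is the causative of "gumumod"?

huwriw and sefpelmow both end in -w yet inflect differently (huhuwriw, seolfpelmow), so the final letter is not what conditions the rule; the last vowel is.
"gumumod" has last vowel 'o'. The one such stem in the data (sefpelmow → seolfpelmow) inserts -ol- after the first vowel (as do bivud, zugaztel), so the same rule applies.
The other pattern: stems whose last vowel is 'i' repeat the first consonant+vowel as a prefix.
So gumumod → guolmumod.

guolmumod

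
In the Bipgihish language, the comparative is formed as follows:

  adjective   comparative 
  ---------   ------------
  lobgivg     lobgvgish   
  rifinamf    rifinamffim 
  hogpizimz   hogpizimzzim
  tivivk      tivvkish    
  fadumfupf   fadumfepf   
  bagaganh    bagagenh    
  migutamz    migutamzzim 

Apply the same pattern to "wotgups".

fadumfupf and rifinamf both end in -f yet inflect differently (fadumfepf, rifinamffim), so the final letter is not what conditions the rule; the second-to-last letter is.
"wotgups" has second-to-last letter 'p'. The one such stem in the data (fadumfupf → fadumfepf) changes the last vowel to 'e' (as does bagaganh), so the same rule applies.
The other patterns: stems whose second-to-last letter is 'm' double the final consonant and add -im; stems whose second-to-last letter is 'v' delete the last vowel and add -ish.
So wotgups → wotgeps.

wotgeps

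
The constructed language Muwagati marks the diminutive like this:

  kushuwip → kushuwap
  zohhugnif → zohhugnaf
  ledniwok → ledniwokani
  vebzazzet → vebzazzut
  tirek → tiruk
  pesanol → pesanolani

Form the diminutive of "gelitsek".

gelitsuk

tirek and ledniwok both end in -k yet inflect differently (tiruk, ledniwokani), so the final letter is not what conditions the rule; the last vowel is.
"gelitsek" has last vowel 'e'. The stems whose last vowel is 'e' (vebzazzet → vebzazzut, tirek → tiruk) change the last vowel to 'u'.
The other patterns: stems whose last vowel is 'i' change the last vowel to 'a'; stems whose last vowel is 'o' add -ani.
So gelitsek → gelitsuk.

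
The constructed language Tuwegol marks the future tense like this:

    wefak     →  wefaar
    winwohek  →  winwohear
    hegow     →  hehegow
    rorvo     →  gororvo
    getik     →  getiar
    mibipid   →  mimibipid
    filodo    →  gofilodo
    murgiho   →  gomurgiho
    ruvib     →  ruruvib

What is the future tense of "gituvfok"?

getik and ruvib both have last vowel 'i' yet inflect differently (getiar, ruruvib), so the last vowel is not what conditions the rule; the final letter is.
"gituvfok" ends in -k. The stems ending in -k (winwohek → winwohear, wefak → wefaar, getik → getiar) drop the final letter and add -ar.
So gituvfok → gituvfoar.

gituvfoar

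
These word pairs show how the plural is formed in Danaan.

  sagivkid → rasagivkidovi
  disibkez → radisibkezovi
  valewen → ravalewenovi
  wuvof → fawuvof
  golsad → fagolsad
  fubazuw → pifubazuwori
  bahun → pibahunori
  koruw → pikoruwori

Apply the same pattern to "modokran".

sagivkid and golsad both end in -d yet inflect differently (rasagivkidovi, fagolsad), so the final letter is not what conditions the rule; the last vowel is.
"modokran" has last vowel 'a'. The one such stem in the data (golsad → fagolsad) adds the prefix fa-, so the same rule applies.
So modokran → famodokran.

famodokran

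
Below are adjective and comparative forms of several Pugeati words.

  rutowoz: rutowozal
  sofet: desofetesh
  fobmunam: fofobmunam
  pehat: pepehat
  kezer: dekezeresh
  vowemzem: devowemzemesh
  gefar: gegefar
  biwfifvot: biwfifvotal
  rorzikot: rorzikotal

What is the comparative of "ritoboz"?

rorzikot and pehat both end in -t yet inflect differently (rorzikotal, pepehat), so the final letter is not what conditions the rule; the last vowel is.
"ritoboz" has last vowel 'o'. The stems whose last vowel is 'o' (rutowoz → rutowozal, rorzikot → rorzikotal, biwfifvot → biwfifvotal) add -al.
The other patterns: stems whose last vowel is 'a' repeat the first consonant+vowel as a prefix; stems whose last vowel is 'e' add de- … -esh around the stem.
So ritoboz → ritobozal.

ritobozal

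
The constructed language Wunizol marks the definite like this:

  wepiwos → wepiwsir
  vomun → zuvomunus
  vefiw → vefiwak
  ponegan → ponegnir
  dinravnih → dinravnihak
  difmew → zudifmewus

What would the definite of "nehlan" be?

nehlnir

"nehlan" has last vowel 'a'. The one such stem in the data (ponegan → ponegnir) deletes the last vowel and adds -ir (as does wepiwos), so the same rule applies.
So nehlan → nehlnir.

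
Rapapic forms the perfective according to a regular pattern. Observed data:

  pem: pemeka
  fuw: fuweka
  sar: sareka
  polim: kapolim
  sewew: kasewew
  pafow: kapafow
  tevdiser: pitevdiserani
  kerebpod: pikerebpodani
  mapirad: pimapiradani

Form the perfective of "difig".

kadifig

"difig" has 2 vowels. The stems with 2 vowels (polim → kapolim, sewew → kasewew, pafow → kapafow) add the prefix ka-.
So difig → kadifig.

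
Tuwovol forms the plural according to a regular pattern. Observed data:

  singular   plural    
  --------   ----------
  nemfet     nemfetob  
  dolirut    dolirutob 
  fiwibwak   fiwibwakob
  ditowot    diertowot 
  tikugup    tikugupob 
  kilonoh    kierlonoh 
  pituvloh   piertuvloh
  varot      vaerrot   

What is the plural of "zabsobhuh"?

zabsobhuhob

ditowot and dolirut both end in -t yet inflect differently (diertowot, dolirutob), so the final letter is not what conditions the rule; the last vowel is.
"zabsobhuh" has last vowel 'u'. The stems whose last vowel is 'u' (dolirut → dolirutob, tikugup → tikugupob) add -ob.
So zabsobhuh → zabsobhuhob.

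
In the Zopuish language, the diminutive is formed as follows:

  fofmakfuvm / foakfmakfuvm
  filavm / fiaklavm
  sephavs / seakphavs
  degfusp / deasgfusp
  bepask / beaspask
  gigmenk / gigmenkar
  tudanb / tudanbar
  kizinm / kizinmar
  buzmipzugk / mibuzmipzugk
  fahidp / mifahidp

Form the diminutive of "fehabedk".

mifehabedk

"fehabedk" has second-to-last letter 'd'. The one such stem in the data (fahidp → mifahidp) adds the prefix mi-, so the same rule applies.
The other patterns: stems whose second-to-last letter is 'v' insert -ak- after the first vowel; stems whose second-to-last letter is 's' insert -as- after the first vowel; stems whose second-to-last letter is 'n' add -ar.
So fehabedk → mifehabedk.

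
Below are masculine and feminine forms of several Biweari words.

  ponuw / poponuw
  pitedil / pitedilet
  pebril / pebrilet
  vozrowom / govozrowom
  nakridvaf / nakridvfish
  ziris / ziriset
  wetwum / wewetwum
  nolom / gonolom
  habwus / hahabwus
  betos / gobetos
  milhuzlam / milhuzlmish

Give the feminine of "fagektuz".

"fagektuz" has last vowel 'u'. The stems whose last vowel is 'u' (habwus → hahabwus, ponuw → poponuw, wetwum → wewetwum) repeat the first consonant+vowel as a prefix.
The other patterns: stems whose last vowel is 'a' delete the last vowel and add -ish; stems whose last vowel is 'o' add the prefix go-; stems whose last vowel is 'i' add -et.
So fagektuz → fafagektuz.

fafagektuz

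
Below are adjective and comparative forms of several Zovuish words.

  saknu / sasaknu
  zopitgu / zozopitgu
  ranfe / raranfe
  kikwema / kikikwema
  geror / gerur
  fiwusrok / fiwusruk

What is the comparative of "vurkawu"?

vuvurkawu

geror and saknu both have 2 vowels yet inflect differently (gerur, sasaknu), so the number of vowels is not what conditions the rule; whether the stem ends in a vowel or a consonant is.
"vurkawu" ends in a vowel. The stems ending in a vowel (saknu → sasaknu, kikwema → kikikwema, ranfe → raranfe) repeat the first consonant+vowel as a prefix.
So vurkawu → vuvurkawu.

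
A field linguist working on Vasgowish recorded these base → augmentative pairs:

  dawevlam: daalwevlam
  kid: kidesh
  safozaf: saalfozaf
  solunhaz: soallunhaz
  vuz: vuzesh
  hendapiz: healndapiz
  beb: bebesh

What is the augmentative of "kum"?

"kum" has 1 vowel. The stems with 1 vowel (beb → bebesh, vuz → vuzesh, kid → kidesh) add -esh.
So kum → kumesh.

kumesh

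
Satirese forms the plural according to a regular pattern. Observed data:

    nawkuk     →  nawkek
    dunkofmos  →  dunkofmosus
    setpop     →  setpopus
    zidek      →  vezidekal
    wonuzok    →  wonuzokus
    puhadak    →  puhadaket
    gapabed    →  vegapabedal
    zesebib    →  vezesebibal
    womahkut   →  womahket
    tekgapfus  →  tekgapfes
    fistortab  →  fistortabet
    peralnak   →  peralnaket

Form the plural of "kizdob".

kizdobus

peralnak and nawkuk both end in -k yet inflect differently (peralnaket, nawkek), so the final letter is not what conditions the rule; the last vowel is.
"kizdob" has last vowel 'o'. The stems whose last vowel is 'o' (wonuzok → wonuzokus, setpop → setpopus, dunkofmos → dunkofmosus) add -us.
So kizdob → kizdobus.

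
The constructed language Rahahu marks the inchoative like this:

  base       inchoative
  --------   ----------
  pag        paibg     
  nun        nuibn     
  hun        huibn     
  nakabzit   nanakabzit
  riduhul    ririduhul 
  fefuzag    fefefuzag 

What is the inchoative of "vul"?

vuibl

pag and fefuzag both end in -g yet inflect differently (paibg, fefefuzag), so the final letter is not what conditions the rule; the number of vowels is.
"vul" has 1 vowel. The stems with 1 vowel (pag → paibg, nun → nuibn, hun → huibn) insert -ib- after the first vowel.
So vul → vuibl.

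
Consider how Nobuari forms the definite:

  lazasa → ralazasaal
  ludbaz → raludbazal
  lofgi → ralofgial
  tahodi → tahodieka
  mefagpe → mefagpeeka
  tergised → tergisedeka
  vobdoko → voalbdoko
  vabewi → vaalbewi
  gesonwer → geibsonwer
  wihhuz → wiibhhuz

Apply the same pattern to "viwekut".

vialwekut

"viwekut" begins with v-. The stems beginning with v- (vobdoko → voalbdoko, vabewi → vaalbewi) insert -al- after the first vowel.
So viwekut → vialwekut.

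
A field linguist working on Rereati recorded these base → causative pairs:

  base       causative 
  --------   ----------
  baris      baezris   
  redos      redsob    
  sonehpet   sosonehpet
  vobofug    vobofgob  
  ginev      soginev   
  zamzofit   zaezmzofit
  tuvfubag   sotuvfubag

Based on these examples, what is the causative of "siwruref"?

sosiwruref

baris and redos both end in -s yet inflect differently (baezris, redsob), so the final letter is not what conditions the rule; the last vowel is.
"siwruref" has last vowel 'e'. The stems whose last vowel is 'e' (ginev → soginev, sonehpet → sosonehpet) add the prefix so-.
So siwruref → sosiwruref.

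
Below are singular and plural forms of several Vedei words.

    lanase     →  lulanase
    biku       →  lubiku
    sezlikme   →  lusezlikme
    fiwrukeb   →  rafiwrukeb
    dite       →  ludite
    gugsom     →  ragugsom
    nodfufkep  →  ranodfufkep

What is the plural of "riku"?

luriku

lanase and nodfufkep both have last vowel 'e' yet inflect differently (lulanase, ranodfufkep), so the last vowel is not what conditions the rule; whether the stem ends in a vowel or a consonant is.
"riku" ends in a vowel. The stems ending in a vowel (lanase → lulanase, biku → lubiku, dite → ludite) add the prefix lu-.
The other pattern: stems ending in a consonant add the prefix ra-.
So riku → luriku.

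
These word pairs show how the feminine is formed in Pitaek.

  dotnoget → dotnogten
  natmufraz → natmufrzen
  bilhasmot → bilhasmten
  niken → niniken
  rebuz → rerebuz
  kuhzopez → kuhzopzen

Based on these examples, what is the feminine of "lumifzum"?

natmufraz and rebuz both end in -z yet inflect differently (natmufrzen, rerebuz), so the final letter is not what conditions the rule; the number of vowels is.
"lumifzum" has 3 vowels. The stems with 3 vowels (dotnoget → dotnogten, natmufraz → natmufrzen, kuhzopez → kuhzopzen) delete the last vowel and add -en.
The other pattern: stems with 2 vowels repeat the first consonant+vowel as a prefix.
So lumifzum → lumifzmen.

lumifzmen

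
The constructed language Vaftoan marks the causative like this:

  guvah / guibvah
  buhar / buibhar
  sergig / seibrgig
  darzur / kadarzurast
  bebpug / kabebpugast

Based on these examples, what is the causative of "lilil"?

darzur and buhar both end in -r yet inflect differently (kadarzurast, buibhar), so the final letter is not what conditions the rule; the last vowel is.
"lilil" has last vowel 'i'. The one such stem in the data (sergig → seibrgig) inserts -ib- after the first vowel (as do buhar, guvah), so the same rule applies.
The other pattern: stems whose last vowel is 'u' add ka- … -ast around the stem.
So lilil → liiblil.

liiblil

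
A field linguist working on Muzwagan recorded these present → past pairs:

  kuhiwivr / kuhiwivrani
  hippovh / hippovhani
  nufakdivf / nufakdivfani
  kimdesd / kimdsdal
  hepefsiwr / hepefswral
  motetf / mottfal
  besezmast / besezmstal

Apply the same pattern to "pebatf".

pebtfal

kuhiwivr and hepefsiwr both end in -r yet inflect differently (kuhiwivrani, hepefswral), so the final letter is not what conditions the rule; the second-to-last letter is.
"pebatf" has second-to-last letter 't'. The one such stem in the data (motetf → mottfal) deletes the last vowel and adds -al (as do kimdesd, hepefsiwr), so the same rule applies.
So pebatf → pebtfal.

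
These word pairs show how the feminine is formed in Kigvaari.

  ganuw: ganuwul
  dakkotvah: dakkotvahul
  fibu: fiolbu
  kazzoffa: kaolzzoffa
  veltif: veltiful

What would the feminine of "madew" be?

fibu and ganuw both have last vowel 'u' yet inflect differently (fiolbu, ganuwul), so the last vowel is not what conditions the rule; whether the stem ends in a vowel or a consonant is.
"madew" ends in a consonant. The stems ending in a consonant (ganuw → ganuwul, veltif → veltiful, dakkotvah → dakkotvahul) add -ul.
The other pattern: stems ending in a vowel insert -ol- after the first vowel.
So madew → madewul.

madewul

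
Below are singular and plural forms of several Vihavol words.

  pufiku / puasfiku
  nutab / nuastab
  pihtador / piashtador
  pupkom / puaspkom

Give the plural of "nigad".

niasgad

Every pair shown (pufiku → puasfiku, nutab → nuastab, pihtador → piashtador, …) follows the same rule: insert -as- after the first vowel.
So nigad → niasgad.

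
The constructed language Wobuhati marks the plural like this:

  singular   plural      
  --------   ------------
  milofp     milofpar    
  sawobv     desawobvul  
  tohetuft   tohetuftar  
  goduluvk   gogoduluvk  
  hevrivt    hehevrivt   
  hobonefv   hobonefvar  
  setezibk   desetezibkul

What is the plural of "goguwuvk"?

hobonefv and sawobv both end in -v yet inflect differently (hobonefvar, desawobvul), so the final letter is not what conditions the rule; the second-to-last letter is.
"goguwuvk" has second-to-last letter 'v'. The stems whose second-to-last letter is 'v' (hevrivt → hehevrivt, goduluvk → gogoduluvk) repeat the first consonant+vowel as a prefix.
The other patterns: stems whose second-to-last letter is 'f' add -ar; stems whose second-to-last letter is 'b' add de- … -ul around the stem.
So goguwuvk → gogoguwuvk.

gogoguwuvk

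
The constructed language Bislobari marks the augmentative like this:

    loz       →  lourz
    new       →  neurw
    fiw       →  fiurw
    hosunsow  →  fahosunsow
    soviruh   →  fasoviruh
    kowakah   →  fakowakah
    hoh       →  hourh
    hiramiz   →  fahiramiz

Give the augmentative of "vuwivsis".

favuwivsis

hosunsow and new both end in -w yet inflect differently (fahosunsow, neurw), so the final letter is not what conditions the rule; the number of vowels is.
"vuwivsis" has 3 vowels. The stems with 3 vowels (kowakah → fakowakah, hiramiz → fahiramiz, soviruh → fasoviruh) add the prefix fa-.
The other pattern: stems with 1 vowel insert -ur- after the first vowel.
So vuwivsis → favuwivsis.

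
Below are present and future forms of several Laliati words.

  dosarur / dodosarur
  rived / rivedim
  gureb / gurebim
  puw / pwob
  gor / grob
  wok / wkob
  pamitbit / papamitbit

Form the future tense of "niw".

gor and dosarur both end in -r yet inflect differently (grob, dodosarur), so the final letter is not what conditions the rule; the number of vowels is.
"niw" has 1 vowel. The stems with 1 vowel (gor → grob, puw → pwob, wok → wkob) delete the last vowel and add -ob.
So niw → nwob.

nwob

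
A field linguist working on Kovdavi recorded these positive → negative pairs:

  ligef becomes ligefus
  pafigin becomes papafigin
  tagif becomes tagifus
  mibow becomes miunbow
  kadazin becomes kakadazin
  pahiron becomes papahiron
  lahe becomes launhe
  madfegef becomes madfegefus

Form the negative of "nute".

nuunte

tagif and pafigin both have last vowel 'i' yet inflect differently (tagifus, papafigin), so the last vowel is not what conditions the rule; the final letter is.
"nute" ends in -e. The one such stem in the data (lahe → launhe) inserts -un- after the first vowel (as does mibow), so the same rule applies.
So nute → nuunte.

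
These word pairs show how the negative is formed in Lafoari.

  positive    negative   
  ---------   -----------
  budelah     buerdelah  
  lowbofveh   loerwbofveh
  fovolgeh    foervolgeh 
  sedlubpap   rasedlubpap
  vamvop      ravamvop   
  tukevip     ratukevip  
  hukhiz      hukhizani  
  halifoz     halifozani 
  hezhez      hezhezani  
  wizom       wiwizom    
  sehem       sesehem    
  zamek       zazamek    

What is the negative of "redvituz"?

budelah and sedlubpap both have last vowel 'a' yet inflect differently (buerdelah, rasedlubpap), so the last vowel is not what conditions the rule; the final letter is.
"redvituz" ends in -z. The stems ending in -z (hukhiz → hukhizani, halifoz → halifozani, hezhez → hezhezani) add -ani.
So redvituz → redvituzani.

redvituzani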